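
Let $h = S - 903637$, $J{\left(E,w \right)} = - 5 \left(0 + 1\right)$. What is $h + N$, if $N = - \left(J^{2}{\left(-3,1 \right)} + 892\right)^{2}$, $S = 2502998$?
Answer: $758472$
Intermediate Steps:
$J{\left(E,w \right)} = -5$ ($J{\left(E,w \right)} = \left(-5\right) 1 = -5$)
$h = 1599361$ ($h = 2502998 - 903637 = 1599361$)
$N = -840889$ ($N = - \left(\left(-5\right)^{2} + 892\right)^{2} = - \left(25 + 892\right)^{2} = - 917^{2} = \left(-1\right) 840889 = -840889$)
$h + N = 1599361 - 840889 = 758472$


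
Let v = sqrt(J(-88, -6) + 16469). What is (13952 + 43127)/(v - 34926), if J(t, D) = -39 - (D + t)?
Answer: -332256859/203301492 - 57079*sqrt(51)/67767164 ≈ -1.6403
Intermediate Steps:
J(t, D) = -39 - D - t (J(t, D) = -39 + (-D - t) = -39 - D - t)
v = 18*sqrt(51) (v = sqrt((-39 - 1*(-6) - 1*(-88)) + 16469) = sqrt((-39 + 6 + 88) + 16469) = sqrt(55 + 16469) = sqrt(16524) = 18*sqrt(51) ≈ 128.55)
(13952 + 43127)/(v - 34926) = (13952 + 43127)/(18*sqrt(51) - 34926) = 57079/(-34926 + 18*sqrt(51))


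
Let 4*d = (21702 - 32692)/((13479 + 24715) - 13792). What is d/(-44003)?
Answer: 785/306788916 ≈ 2.5588e-6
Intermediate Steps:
d = -785/6972 (d = ((21702 - 32692)/((13479 + 24715) - 13792))/4 = (-10990/(38194 - 13792))/4 = (-10990/24402)/4 = (-10990*1/24402)/4 = (1/4)*(-785/1743) = -785/6972 ≈ -0.11259)
d/(-44003) = -785/6972/(-44003) = -785/6972*(-1/44003) = 785/306788916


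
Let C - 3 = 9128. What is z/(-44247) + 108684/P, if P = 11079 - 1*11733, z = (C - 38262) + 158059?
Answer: -271847770/1607641 ≈ -169.10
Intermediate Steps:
C = 9131 (C = 3 + 9128 = 9131)
z = 128928 (z = (9131 - 38262) + 158059 = -29131 + 158059 = 128928)
P = -654 (P = 11079 - 11733 = -654)
z/(-44247) + 108684/P = 128928/(-44247) + 108684/(-654) = 128928*(-1/44247) + 108684*(-1/654) = -42976/14749 - 18114/109 = -271847770/1607641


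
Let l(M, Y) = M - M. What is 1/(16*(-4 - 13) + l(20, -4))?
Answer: -1/272 ≈ -0.0036765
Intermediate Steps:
l(M, Y) = 0
1/(16*(-4 - 13) + l(20, -4)) = 1/(16*(-4 - 13) + 0) = 1/(16*(-17) + 0) = 1/(-272 + 0) = 1/(-272) = -1/272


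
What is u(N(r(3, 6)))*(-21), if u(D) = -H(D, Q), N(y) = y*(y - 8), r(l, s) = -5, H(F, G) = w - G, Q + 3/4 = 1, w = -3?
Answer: -273/4 ≈ -68.250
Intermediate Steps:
Q = ¼ (Q = -¾ + 1 = ¼ ≈ 0.25000)
H(F, G) = -3 - G
N(y) = y*(-8 + y)
u(D) = 13/4 (u(D) = -(-3 - 1*¼) = -(-3 - ¼) = -1*(-13/4) = 13/4)
u(N(r(3, 6)))*(-21) = (13/4)*(-21) = -273/4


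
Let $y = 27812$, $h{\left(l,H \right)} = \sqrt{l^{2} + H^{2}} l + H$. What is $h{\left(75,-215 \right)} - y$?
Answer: $-28027 + 375 \sqrt{2074} \approx -10949.0$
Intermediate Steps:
$h{\left(l,H \right)} = H + l \sqrt{H^{2} + l^{2}}$ ($h{\left(l,H \right)} = \sqrt{H^{2} + l^{2}} l + H = l \sqrt{H^{2} + l^{2}} + H = H + l \sqrt{H^{2} + l^{2}}$)
$h{\left(75,-215 \right)} - y = \left(-215 + 75 \sqrt{\left(-215\right)^{2} + 75^{2}}\right) - 27812 = \left(-215 + 75 \sqrt{46225 + 5625}\right) - 27812 = \left(-215 + 75 \sqrt{51850}\right) - 27812 = \left(-215 + 75 \cdot 5 \sqrt{2074}\right) - 27812 = \left(-215 + 375 \sqrt{2074}\right) - 27812 = -28027 + 375 \sqrt{2074}$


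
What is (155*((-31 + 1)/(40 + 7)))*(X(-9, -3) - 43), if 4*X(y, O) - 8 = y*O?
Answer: 318525/94 ≈ 3388.6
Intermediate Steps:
X(y, O) = 2 + O*y/4 (X(y, O) = 2 + (y*O)/4 = 2 + (O*y)/4 = 2 + O*y/4)
(155*((-31 + 1)/(40 + 7)))*(X(-9, -3) - 43) = (155*((-31 + 1)/(40 + 7)))*((2 + (¼)*(-3)*(-9)) - 43) = (155*(-30/47))*((2 + 27/4) - 43) = (155*(-30*1/47))*(35/4 - 43) = (155*(-30/47))*(-137/4) = -4650/47*(-137/4) = 318525/94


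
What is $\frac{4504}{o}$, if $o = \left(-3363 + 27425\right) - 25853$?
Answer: $- \frac{4504}{1791} \approx -2.5148$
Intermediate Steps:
$o = -1791$ ($o = 24062 - 25853 = -1791$)
$\frac{4504}{o} = \frac{4504}{-1791} = 4504 \left(- \frac{1}{1791}\right) = - \frac{4504}{1791}$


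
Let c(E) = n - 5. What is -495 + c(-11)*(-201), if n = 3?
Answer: -93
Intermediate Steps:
c(E) = -2 (c(E) = 3 - 5 = -2)
-495 + c(-11)*(-201) = -495 - 2*(-201) = -495 + 402 = -93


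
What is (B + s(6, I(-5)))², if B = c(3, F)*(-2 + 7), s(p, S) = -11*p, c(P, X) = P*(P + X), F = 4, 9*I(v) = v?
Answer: 1521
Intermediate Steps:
I(v) = v/9
s(p, S) = -11*p
B = 105 (B = (3*(3 + 4))*(-2 + 7) = (3*7)*5 = 21*5 = 105)
(B + s(6, I(-5)))² = (105 - 11*6)² = (105 - 66)² = 39² = 1521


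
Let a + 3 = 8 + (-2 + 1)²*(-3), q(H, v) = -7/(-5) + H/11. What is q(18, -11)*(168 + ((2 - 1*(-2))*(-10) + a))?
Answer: 4342/11 ≈ 394.73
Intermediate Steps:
q(H, v) = 7/5 + H/11 (q(H, v) = -7*(-⅕) + H*(1/11) = 7/5 + H/11)
a = 2 (a = -3 + (8 + (-2 + 1)²*(-3)) = -3 + (8 + (-1)²*(-3)) = -3 + (8 + 1*(-3)) = -3 + (8 - 3) = -3 + 5 = 2)
q(18, -11)*(168 + ((2 - 1*(-2))*(-10) + a)) = (7/5 + (1/11)*18)*(168 + ((2 - 1*(-2))*(-10) + 2)) = (7/5 + 18/11)*(168 + ((2 + 2)*(-10) + 2)) = 167*(168 + (4*(-10) + 2))/55 = 167*(168 + (-40 + 2))/55 = 167*(168 - 38)/55 = (167/55)*130 = 4342/11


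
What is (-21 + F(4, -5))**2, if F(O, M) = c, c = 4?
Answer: 289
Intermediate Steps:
F(O, M) = 4
(-21 + F(4, -5))**2 = (-21 + 4)**2 = (-17)**2 = 289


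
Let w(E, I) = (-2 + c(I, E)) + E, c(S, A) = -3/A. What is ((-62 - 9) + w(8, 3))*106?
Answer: -27719/4 ≈ -6929.8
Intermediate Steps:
w(E, I) = -2 + E - 3/E (w(E, I) = (-2 - 3/E) + E = -2 + E - 3/E)
((-62 - 9) + w(8, 3))*106 = ((-62 - 9) + (-2 + 8 - 3/8))*106 = (-71 + (-2 + 8 - 3*⅛))*106 = (-71 + (-2 + 8 - 3/8))*106 = (-71 + 45/8)*106 = -523/8*106 = -27719/4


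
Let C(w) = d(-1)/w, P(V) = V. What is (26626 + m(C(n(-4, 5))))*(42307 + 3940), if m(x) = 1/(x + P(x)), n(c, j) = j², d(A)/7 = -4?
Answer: 68955710657/56 ≈ 1.2314e+9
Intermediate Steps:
d(A) = -28 (d(A) = 7*(-4) = -28)
C(w) = -28/w
m(x) = 1/(2*x) (m(x) = 1/(x + x) = 1/(2*x))
(26626 + m(C(n(-4, 5))))*(42307 + 3940) = (26626 + 1/(2*((-28/(5²)))))*(42307 + 3940) = (26626 + 1/(2*((-28/25))))*46247 = (26626 + 1/(2*((-28*1/25))))*46247 = (26626 + 1/(2*(-28/25)))*46247 = (26626 + (½)*(-25/28))*46247 = (26626 - 25/56)*46247 = (1491031/56)*46247 = 68955710657/56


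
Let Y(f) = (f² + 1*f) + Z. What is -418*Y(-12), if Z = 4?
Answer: -56848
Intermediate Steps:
Y(f) = 4 + f + f² (Y(f) = (f² + 1*f) + 4 = (f² + f) + 4 = (f + f²) + 4 = 4 + f + f²)
-418*Y(-12) = -418*(4 - 12 + (-12)²) = -418*(4 - 12 + 144) = -418*136 = -56848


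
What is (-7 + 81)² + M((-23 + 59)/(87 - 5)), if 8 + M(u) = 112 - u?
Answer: 228762/41 ≈ 5579.6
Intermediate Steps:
M(u) = 104 - u (M(u) = -8 + (112 - u) = 104 - u)
(-7 + 81)² + M((-23 + 59)/(87 - 5)) = (-7 + 81)² + (104 - (-23 + 59)/(87 - 5)) = 74² + (104 - 36/82) = 5476 + (104 - 36/82) = 5476 + (104 - 1*18/41) = 5476 + (104 - 18/41) = 5476 + 4246/41 = 228762/41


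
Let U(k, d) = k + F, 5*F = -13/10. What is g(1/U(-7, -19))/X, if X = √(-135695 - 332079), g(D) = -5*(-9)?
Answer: -45*I*√467774/467774 ≈ -0.065795*I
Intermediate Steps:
F = -13/50 (F = (-13/10)/5 = (-13*⅒)/5 = (⅕)*(-13/10) = -13/50 ≈ -0.26000)
U(k, d) = -13/50 + k (U(k, d) = k - 13/50 = -13/50 + k)
g(D) = 45
X = I*√467774 (X = √(-467774) = I*√467774 ≈ 683.94*I)
g(1/U(-7, -19))/X = 45/((I*√467774)) = 45*(-I*√467774/467774) = -45*I*√467774/467774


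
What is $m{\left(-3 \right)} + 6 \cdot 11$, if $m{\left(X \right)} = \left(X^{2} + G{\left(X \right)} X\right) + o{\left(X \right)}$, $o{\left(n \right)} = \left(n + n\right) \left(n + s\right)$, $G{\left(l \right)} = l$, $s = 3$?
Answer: $84$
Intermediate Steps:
$o{\left(n \right)} = 2 n \left(3 + n\right)$ ($o{\left(n \right)} = \left(n + n\right) \left(n + 3\right) = 2 n \left(3 + n\right)$)
$m{\left(X \right)} = 2 X^{2} + 2 X \left(3 + X\right)$ ($m{\left(X \right)} = \left(X^{2} + X X\right) + 2 X \left(3 + X\right) = \left(X^{2} + X^{2}\right) + 2 X \left(3 + X\right) = 2 X^{2} + 2 X \left(3 + X\right)$)
$m{\left(-3 \right)} + 6 \cdot 11 = 2 \left(-3\right) \left(3 + 2 \left(-3\right)\right) + 6 \cdot 11 = 2 \left(-3\right) \left(3 - 6\right) + 66 = 2 \left(-3\right) \left(-3\right) + 66 = 18 + 66 = 84$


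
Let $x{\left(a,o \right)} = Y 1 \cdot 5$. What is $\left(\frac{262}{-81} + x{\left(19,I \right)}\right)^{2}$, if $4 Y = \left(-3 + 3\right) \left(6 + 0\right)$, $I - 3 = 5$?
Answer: $\frac{68644}{6561} \approx 10.462$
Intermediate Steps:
$I = 8$ ($I = 3 + 5 = 8$)
$Y = 0$ ($Y = \frac{\left(-3 + 3\right) \left(6 + 0\right)}{4} = \frac{0 \cdot 6}{4} = \frac{1}{4} \cdot 0 = 0$)
$x{\left(a,o \right)} = 0$ ($x{\left(a,o \right)} = 0 \cdot 1 \cdot 5 = 0 \cdot 5 = 0$)
$\left(\frac{262}{-81} + x{\left(19,I \right)}\right)^{2} = \left(\frac{262}{-81} + 0\right)^{2} = \left(262 \left(- \frac{1}{81}\right) + 0\right)^{2} = \left(- \frac{262}{81} + 0\right)^{2} = \left(- \frac{262}{81}\right)^{2} = \frac{68644}{6561}$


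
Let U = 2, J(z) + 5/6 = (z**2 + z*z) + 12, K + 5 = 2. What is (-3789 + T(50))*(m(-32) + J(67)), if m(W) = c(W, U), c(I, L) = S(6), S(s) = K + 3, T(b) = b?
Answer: -201662965/6 ≈ -3.3610e+7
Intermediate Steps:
K = -3 (K = -5 + 2 = -3)
S(s) = 0 (S(s) = -3 + 3 = 0)
J(z) = 67/6 + 2*z**2 (J(z) = -5/6 + ((z**2 + z*z) + 12) = -5/6 + ((z**2 + z**2) + 12) = -5/6 + (2*z**2 + 12) = -5/6 + (12 + 2*z**2) = 67/6 + 2*z**2)
c(I, L) = 0
m(W) = 0
(-3789 + T(50))*(m(-32) + J(67)) = (-3789 + 50)*(0 + (67/6 + 2*67**2)) = -3739*(0 + (67/6 + 2*4489)) = -3739*(0 + (67/6 + 8978)) = -3739*(0 + 53935/6) = -3739*53935/6 = -201662965/6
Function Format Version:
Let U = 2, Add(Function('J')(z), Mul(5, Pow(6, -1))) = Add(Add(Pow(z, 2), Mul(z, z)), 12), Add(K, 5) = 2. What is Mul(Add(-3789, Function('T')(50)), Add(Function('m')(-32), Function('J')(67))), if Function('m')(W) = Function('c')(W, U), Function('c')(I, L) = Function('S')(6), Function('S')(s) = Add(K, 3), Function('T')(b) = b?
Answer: Rational(-201662965, 6) ≈ -3.3610e+7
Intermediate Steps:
K = -3 (K = Add(-5, 2) = -3)
Function('S')(s) = 0 (Function('S')(s) = Add(-3, 3) = 0)
Function('J')(z) = Add(Rational(67, 6), Mul(2, Pow(z, 2))) (Function('J')(z) = Add(Rational(-5, 6), Add(Add(Pow(z, 2), Mul(z, z)), 12)) = Add(Rational(-5, 6), Add(Add(Pow(z, 2), Pow(z, 2)), 12)) = Add(Rational(-5, 6), Add(Mul(2, Pow(z, 2)), 12)) = Add(Rational(-5, 6), Add(12, Mul(2, Pow(z, 2)))) = Add(Rational(67, 6), Mul(2, Pow(z, 2))))
Function('c')(I, L) = 0
Function('m')(W) = 0
Mul(Add(-3789, Function('T')(50)), Add(Function('m')(-32), Function('J')(67))) = Mul(Add(-3789, 50), Add(0, Add(Rational(67, 6), Mul(2, Pow(67, 2))))) = Mul(-3739, Add(0, Add(Rational(67, 6), Mul(2, 4489)))) = Mul(-3739, Add(0, Add(Rational(67, 6), 8978))) = Mul(-3739, Add(0, Rational(53935, 6))) = Mul(-3739, Rational(53935, 6)) = Rational(-201662965, 6)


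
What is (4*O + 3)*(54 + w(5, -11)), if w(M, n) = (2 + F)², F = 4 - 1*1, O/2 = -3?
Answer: -1659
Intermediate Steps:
O = -6 (O = 2*(-3) = -6)
F = 3 (F = 4 - 1 = 3)
w(M, n) = 25 (w(M, n) = (2 + 3)² = 5² = 25)
(4*O + 3)*(54 + w(5, -11)) = (4*(-6) + 3)*(54 + 25) = (-24 + 3)*79 = -21*79 = -1659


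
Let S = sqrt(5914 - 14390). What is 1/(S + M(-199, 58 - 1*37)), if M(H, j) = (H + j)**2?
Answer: 7921/250971083 - I*sqrt(2119)/501942166 ≈ 3.1561e-5 - 9.1709e-8*I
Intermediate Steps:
S = 2*I*sqrt(2119) (S = sqrt(-8476) = 2*I*sqrt(2119) ≈ 92.065*I)
1/(S + M(-199, 58 - 1*37)) = 1/(2*I*sqrt(2119) + (-199 + (58 - 1*37))**2) = 1/(2*I*sqrt(2119) + (-199 + (58 - 37))**2) = 1/(2*I*sqrt(2119) + (-199 + 21)**2) = 1/(2*I*sqrt(2119) + (-178)**2) = 1/(2*I*sqrt(2119) + 31684) = 1/(31684 + 2*I*sqrt(2119))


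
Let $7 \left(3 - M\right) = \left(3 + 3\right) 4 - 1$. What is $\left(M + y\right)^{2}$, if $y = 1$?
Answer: $\frac{25}{49} \approx 0.5102$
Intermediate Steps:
$M = - \frac{2}{7}$ ($M = 3 - \frac{\left(3 + 3\right) 4 - 1}{7} = 3 - \frac{6 \cdot 4 - 1}{7} = 3 - \frac{24 - 1}{7} = 3 - \frac{23}{7} = - \frac{2}{7} \approx -0.28571$)
$\left(M + y\right)^{2} = \left(- \frac{2}{7} + 1\right)^{2} = \left(\frac{5}{7}\right)^{2} = \frac{25}{49}$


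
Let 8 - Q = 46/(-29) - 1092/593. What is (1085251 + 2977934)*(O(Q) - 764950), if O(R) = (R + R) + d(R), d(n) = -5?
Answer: -53449321853279835/17197 ≈ -3.1081e+12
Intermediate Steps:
Q = 196522/17197 (Q = 8 - (46/(-29) - 1092/593) = 8 - (46*(-1/29) - 1092*1/593) = 8 - (-46/29 - 1092/593) = 8 - 1*(-58946/17197) = 8 + 58946/17197 = 196522/17197 ≈ 11.428)
O(R) = -5 + 2*R (O(R) = (R + R) - 5 = 2*R - 5 = -5 + 2*R)
(1085251 + 2977934)*(O(Q) - 764950) = (1085251 + 2977934)*((-5 + 2*(196522/17197)) - 764950) = 4063185*((-5 + 393044/17197) - 764950) = 4063185*(307059/17197 - 764950) = 4063185*(-13154538091/17197) = -53449321853279835/17197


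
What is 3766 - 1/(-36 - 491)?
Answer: 1984683/527 ≈ 3766.0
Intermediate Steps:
3766 - 1/(-36 - 491) = 3766 - 1/(-527) = 3766 - 1*(-1/527) = 3766 + 1/527 = 1984683/527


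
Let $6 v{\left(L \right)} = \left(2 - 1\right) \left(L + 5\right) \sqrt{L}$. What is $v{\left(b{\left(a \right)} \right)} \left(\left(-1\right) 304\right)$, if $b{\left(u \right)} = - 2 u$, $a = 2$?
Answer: $- \frac{304 i}{3} \approx - 101.33 i$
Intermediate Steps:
$v{\left(L \right)} = \frac{\sqrt{L} \left(5 + L\right)}{6}$ ($v{\left(L \right)} = \frac{\left(2 - 1\right) \left(L + 5\right) \sqrt{L}}{6} = \frac{1 \left(5 + L\right) \sqrt{L}}{6} = \frac{\left(5 + L\right) \sqrt{L}}{6} = \frac{\sqrt{L} \left(5 + L\right)}{6}$)
$v{\left(b{\left(a \right)} \right)} \left(\left(-1\right) 304\right) = \frac{\sqrt{\left(-2\right) 2} \left(5 - 4\right)}{6} \left(\left(-1\right) 304\right) = \frac{\sqrt{-4} \left(5 - 4\right)}{6} \left(-304\right) = \frac{1}{6} \cdot 2 i 1 \left(-304\right) = \frac{i}{3} \left(-304\right) = - \frac{304 i}{3}$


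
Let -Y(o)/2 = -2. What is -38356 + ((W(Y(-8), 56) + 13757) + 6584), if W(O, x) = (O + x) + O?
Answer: -17951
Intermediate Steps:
Y(o) = 4 (Y(o) = -2*(-2) = 4)
W(O, x) = x + 2*O
-38356 + ((W(Y(-8), 56) + 13757) + 6584) = -38356 + (((56 + 2*4) + 13757) + 6584) = -38356 + (((56 + 8) + 13757) + 6584) = -38356 + ((64 + 13757) + 6584) = -38356 + (13821 + 6584) = -38356 + 20405 = -17951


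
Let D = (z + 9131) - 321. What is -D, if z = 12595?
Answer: -21405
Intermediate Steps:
D = 21405 (D = (12595 + 9131) - 321 = 21726 - 321 = 21405)
-D = -1*21405 = -21405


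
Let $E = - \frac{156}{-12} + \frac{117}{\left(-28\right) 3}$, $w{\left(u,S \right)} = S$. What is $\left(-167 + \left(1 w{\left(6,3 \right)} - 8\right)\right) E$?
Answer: $- \frac{13975}{7} \approx -1996.4$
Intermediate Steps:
$E = \frac{325}{28}$ ($E = \left(-156\right) \left(- \frac{1}{12}\right) + \frac{117}{-84} = 13 + 117 \left(- \frac{1}{84}\right) = 13 - \frac{39}{28} = \frac{325}{28} \approx 11.607$)
$\left(-167 + \left(1 w{\left(6,3 \right)} - 8\right)\right) E = \left(-167 + \left(1 \cdot 3 - 8\right)\right) \frac{325}{28} = \left(-167 + \left(3 - 8\right)\right) \frac{325}{28} = \left(-167 - 5\right) \frac{325}{28} = \left(-172\right) \frac{325}{28} = - \frac{13975}{7}$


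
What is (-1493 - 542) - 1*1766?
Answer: -3801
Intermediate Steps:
(-1493 - 542) - 1*1766 = -2035 - 1766 = -3801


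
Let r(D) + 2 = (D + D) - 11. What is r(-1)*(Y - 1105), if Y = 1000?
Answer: 1575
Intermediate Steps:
r(D) = -13 + 2*D (r(D) = -2 + ((D + D) - 11) = -2 + (2*D - 11) = -2 + (-11 + 2*D) = -13 + 2*D)
r(-1)*(Y - 1105) = (-13 + 2*(-1))*(1000 - 1105) = (-13 - 2)*(-105) = -15*(-105) = 1575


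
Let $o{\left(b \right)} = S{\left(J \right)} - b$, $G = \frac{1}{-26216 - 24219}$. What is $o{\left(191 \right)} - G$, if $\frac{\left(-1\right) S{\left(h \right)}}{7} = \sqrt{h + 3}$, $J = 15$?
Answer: $- \frac{9633084}{50435} - 21 \sqrt{2} \approx -220.7$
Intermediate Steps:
$S{\left(h \right)} = - 7 \sqrt{3 + h}$ ($S{\left(h \right)} = - 7 \sqrt{h + 3} = - 7 \sqrt{3 + h}$)
$G = - \frac{1}{50435}$ ($G = \frac{1}{-50435} = - \frac{1}{50435} \approx -1.9828 \cdot 10^{-5}$)
$o{\left(b \right)} = - b - 21 \sqrt{2}$ ($o{\left(b \right)} = - 7 \sqrt{3 + 15} - b = - 7 \sqrt{18} - b = - 7 \cdot 3 \sqrt{2} - b = - 21 \sqrt{2} - b = - b - 21 \sqrt{2}$)
$o{\left(191 \right)} - G = \left(\left(-1\right) 191 - 21 \sqrt{2}\right) - - \frac{1}{50435} = \left(-191 - 21 \sqrt{2}\right) + \frac{1}{50435} = - \frac{9633084}{50435} - 21 \sqrt{2}$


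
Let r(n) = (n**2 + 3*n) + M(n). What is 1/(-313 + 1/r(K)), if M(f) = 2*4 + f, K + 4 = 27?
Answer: -629/196876 ≈ -0.0031949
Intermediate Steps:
K = 23 (K = -4 + 27 = 23)
M(f) = 8 + f
r(n) = 8 + n**2 + 4*n (r(n) = (n**2 + 3*n) + (8 + n) = 8 + n**2 + 4*n)
1/(-313 + 1/r(K)) = 1/(-313 + 1/(8 + 23**2 + 4*23)) = 1/(-313 + 1/(8 + 529 + 92)) = 1/(-313 + 1/629) = 1/(-196876/629) = -629/196876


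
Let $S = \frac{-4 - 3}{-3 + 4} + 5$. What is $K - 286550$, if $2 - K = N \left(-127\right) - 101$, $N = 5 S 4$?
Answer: $-291527$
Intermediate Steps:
$S = -2$ ($S = - \frac{7}{1} + 5 = \left(-7\right) 1 + 5 = -7 + 5 = -2$)
$N = -40$ ($N = 5 \left(-2\right) 4 = \left(-10\right) 4 = -40$)
$K = -4977$ ($K = 2 - \left(\left(-40\right) \left(-127\right) - 101\right) = 2 - \left(5080 - 101\right) = 2 - 4979 = -4977$)
$K - 286550 = -4977 - 286550 = -291527$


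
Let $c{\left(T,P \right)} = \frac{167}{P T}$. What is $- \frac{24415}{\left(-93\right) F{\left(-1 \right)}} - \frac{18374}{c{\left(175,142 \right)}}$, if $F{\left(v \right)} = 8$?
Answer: $- \frac{339701784295}{124248} \approx -2.7341 \cdot 10^{6}$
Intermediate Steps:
$c{\left(T,P \right)} = \frac{167}{P T}$ ($c{\left(T,P \right)} = 167 \frac{1}{P T} = \frac{167}{P T}$)
$- \frac{24415}{\left(-93\right) F{\left(-1 \right)}} - \frac{18374}{c{\left(175,142 \right)}} = - \frac{24415}{\left(-93\right) 8} - \frac{18374}{167 \cdot \frac{1}{142} \cdot \frac{1}{175}} = - \frac{24415}{-744} - \frac{18374}{167 \cdot \frac{1}{142} \cdot \frac{1}{175}} = \left(-24415\right) \left(- \frac{1}{744}\right) - \frac{18374}{\frac{167}{24850}} = \frac{24415}{744} - \frac{456593900}{167} = - \frac{339701784295}{124248}$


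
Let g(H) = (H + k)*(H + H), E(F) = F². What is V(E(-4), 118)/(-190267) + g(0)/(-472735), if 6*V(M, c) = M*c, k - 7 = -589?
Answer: -944/570801 ≈ -0.0016538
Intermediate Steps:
k = -582 (k = 7 - 589 = -582)
g(H) = 2*H*(-582 + H) (g(H) = (H - 582)*(H + H) = (-582 + H)*(2*H) = 2*H*(-582 + H))
V(M, c) = M*c/6 (V(M, c) = (M*c)/6 = M*c/6)
V(E(-4), 118)/(-190267) + g(0)/(-472735) = ((⅙)*(-4)²*118)/(-190267) + (2*0*(-582 + 0))/(-472735) = ((⅙)*16*118)*(-1/190267) + (2*0*(-582))*(-1/472735) = (944/3)*(-1/190267) + 0*(-1/472735) = -944/570801 + 0 = -944/570801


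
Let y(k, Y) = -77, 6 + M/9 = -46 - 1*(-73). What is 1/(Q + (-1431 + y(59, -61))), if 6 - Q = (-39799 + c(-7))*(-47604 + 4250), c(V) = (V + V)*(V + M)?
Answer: -1/1835913340 ≈ -5.4469e-10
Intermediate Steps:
M = 189 (M = -54 + 9*(-46 - 1*(-73)) = -54 + 9*(-46 + 73) = -54 + 9*27 = -54 + 243 = 189)
c(V) = 2*V*(189 + V) (c(V) = (V + V)*(V + 189) = (2*V)*(189 + V) = 2*V*(189 + V))
Q = -1835911832 (Q = 6 - (-39799 + 2*(-7)*(189 - 7))*(-47604 + 4250) = 6 - (-39799 + 2*(-7)*182)*(-43354) = 6 - (-39799 - 2548)*(-43354) = 6 - (-42347)*(-43354) = 6 - 1*1835911838 = 6 - 1835911838 = -1835911832)
1/(Q + (-1431 + y(59, -61))) = 1/(-1835911832 + (-1431 - 77)) = 1/(-1835911832 - 1508) = 1/(-1835913340) = -1/1835913340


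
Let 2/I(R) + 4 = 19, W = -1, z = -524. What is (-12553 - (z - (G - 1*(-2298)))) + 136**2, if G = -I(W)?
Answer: 131473/15 ≈ 8764.9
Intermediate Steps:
I(R) = 2/15 (I(R) = 2/(-4 + 19) = 2/15)
G = -2/15 (G = -1*2/15 = -2/15 ≈ -0.13333)
(-12553 - (z - (G - 1*(-2298)))) + 136**2 = (-12553 - (-524 - (-2/15 - 1*(-2298)))) + 136**2 = (-12553 - (-524 - (-2/15 + 2298))) + 18496 = (-12553 - (-524 - 1*34468/15)) + 18496 = (-12553 - (-524 - 34468/15)) + 18496 = (-12553 - 1*(-42328/15)) + 18496 = (-12553 + 42328/15) + 18496 = -145967/15 + 18496 = 131473/15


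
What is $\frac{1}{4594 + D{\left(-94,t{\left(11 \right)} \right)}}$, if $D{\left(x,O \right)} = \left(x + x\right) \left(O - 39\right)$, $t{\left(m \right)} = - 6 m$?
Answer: $\frac{1}{24334} \approx 4.1095 \cdot 10^{-5}$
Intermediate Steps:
$D{\left(x,O \right)} = 2 x \left(-39 + O\right)$
$\frac{1}{4594 + D{\left(-94,t{\left(11 \right)} \right)}} = \frac{1}{4594 + 2 \left(-94\right) \left(-39 - 66\right)} = \frac{1}{4594 + 2 \left(-94\right) \left(-105\right)} = \frac{1}{4594 + 19740} = \frac{1}{24334}$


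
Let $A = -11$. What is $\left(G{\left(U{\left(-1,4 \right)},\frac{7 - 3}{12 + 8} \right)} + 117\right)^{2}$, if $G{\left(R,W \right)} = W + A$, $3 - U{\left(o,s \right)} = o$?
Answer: $\frac{281961}{25} \approx 11278.0$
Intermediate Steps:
$U{\left(o,s \right)} = 3 - o$
$G{\left(R,W \right)} = -11 + W$ ($G{\left(R,W \right)} = W - 11 = -11 + W$)
$\left(G{\left(U{\left(-1,4 \right)},\frac{7 - 3}{12 + 8} \right)} + 117\right)^{2} = \left(\left(-11 + \frac{7 - 3}{12 + 8}\right) + 117\right)^{2} = \left(\left(-11 + \frac{4}{20}\right) + 117\right)^{2} = \left(\left(-11 + 4 \cdot \frac{1}{20}\right) + 117\right)^{2} = \left(\left(-11 + \frac{1}{5}\right) + 117\right)^{2} = \left(- \frac{54}{5} + 117\right)^{2} = \left(\frac{531}{5}\right)^{2} = \frac{281961}{25}$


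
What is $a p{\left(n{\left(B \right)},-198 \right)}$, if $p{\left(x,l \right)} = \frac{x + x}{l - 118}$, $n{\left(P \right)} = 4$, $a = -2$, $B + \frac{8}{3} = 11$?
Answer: $\frac{4}{79} \approx 0.050633$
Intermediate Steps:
$B = \frac{25}{3}$ ($B = - \frac{8}{3} + 11 = \frac{25}{3} \approx 8.3333$)
$p{\left(x,l \right)} = \frac{2 x}{-118 + l}$
$a p{\left(n{\left(B \right)},-198 \right)} = - 2 \cdot 2 \cdot 4 \frac{1}{-118 - 198} = - 2 \cdot 2 \cdot 4 \frac{1}{-316} = - 2 \cdot 2 \cdot 4 \left(- \frac{1}{316}\right) = \left(-2\right) \left(- \frac{2}{79}\right) = \frac{4}{79}$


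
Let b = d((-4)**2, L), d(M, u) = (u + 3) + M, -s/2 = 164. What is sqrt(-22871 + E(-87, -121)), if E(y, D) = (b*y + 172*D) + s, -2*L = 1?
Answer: I*sqrt(182482)/2 ≈ 213.59*I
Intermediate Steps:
s = -328 (s = -2*164 = -328)
L = -1/2 (L = -1/2*1 = -1/2 ≈ -0.50000)
d(M, u) = 3 + M + u (d(M, u) = (3 + u) + M = 3 + M + u)
b = 37/2 (b = 3 + (-4)**2 - 1/2 = 3 + 16 - 1/2 = 37/2 ≈ 18.500)
E(y, D) = -328 + 172*D + 37*y/2 (E(y, D) = (37*y/2 + 172*D) - 328 = (172*D + 37*y/2) - 328 = -328 + 172*D + 37*y/2)
sqrt(-22871 + E(-87, -121)) = sqrt(-22871 + (-328 + 172*(-121) + (37/2)*(-87))) = sqrt(-22871 + (-328 - 20812 - 3219/2)) = sqrt(-22871 - 45499/2) = sqrt(-91241/2) = I*sqrt(182482)/2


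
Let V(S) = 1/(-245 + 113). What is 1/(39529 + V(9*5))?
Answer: 132/5217827 ≈ 2.5298e-5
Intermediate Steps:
V(S) = -1/132 (V(S) = 1/(-132) = -1/132)
1/(39529 + V(9*5)) = 1/(39529 - 1/132) = 1/(5217827/132) = 132/5217827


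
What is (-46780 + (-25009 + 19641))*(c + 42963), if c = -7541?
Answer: -1847186456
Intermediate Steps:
(-46780 + (-25009 + 19641))*(c + 42963) = (-46780 + (-25009 + 19641))*(-7541 + 42963) = (-46780 - 5368)*35422 = -52148*35422 = -1847186456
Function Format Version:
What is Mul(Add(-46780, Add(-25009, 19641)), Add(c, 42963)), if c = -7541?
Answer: -1847186456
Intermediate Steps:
Mul(Add(-46780, Add(-25009, 19641)), Add(c, 42963)) = Mul(Add(-46780, Add(-25009, 19641)), Add(-7541, 42963)) = Mul(Add(-46780, -5368), 35422) = Mul(-52148, 35422) = -1847186456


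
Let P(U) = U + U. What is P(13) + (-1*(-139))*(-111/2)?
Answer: -15377/2 ≈ -7688.5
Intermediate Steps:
P(U) = 2*U
P(13) + (-1*(-139))*(-111/2) = 2*13 + (-1*(-139))*(-111/2) = 26 + 139*(-111*½) = 26 + 139*(-111/2) = 26 - 15429/2 = -15377/2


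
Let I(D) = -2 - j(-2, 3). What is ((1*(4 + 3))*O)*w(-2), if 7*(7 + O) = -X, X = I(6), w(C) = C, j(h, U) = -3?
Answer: 100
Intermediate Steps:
I(D) = 1 (I(D) = -2 - 1*(-3) = -2 + 3 = 1)
X = 1
O = -50/7 (O = -7 + (-1*1)/7 = -7 + (⅐)*(-1) = -7 - ⅐ = -50/7 ≈ -7.1429)
((1*(4 + 3))*O)*w(-2) = ((1*(4 + 3))*(-50/7))*(-2) = ((1*7)*(-50/7))*(-2) = (7*(-50/7))*(-2) = -50*(-2) = 100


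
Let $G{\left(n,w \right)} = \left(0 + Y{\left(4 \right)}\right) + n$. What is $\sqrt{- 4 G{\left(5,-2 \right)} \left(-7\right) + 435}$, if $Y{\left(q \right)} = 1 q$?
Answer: $\sqrt{687} \approx 26.211$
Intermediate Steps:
$Y{\left(q \right)} = q$
$G{\left(n,w \right)} = 4 + n$ ($G{\left(n,w \right)} = \left(0 + 4\right) + n = 4 + n$)
$\sqrt{- 4 G{\left(5,-2 \right)} \left(-7\right) + 435} = \sqrt{- 4 \left(4 + 5\right) \left(-7\right) + 435} = \sqrt{\left(-4\right) 9 \left(-7\right) + 435} = \sqrt{\left(-36\right) \left(-7\right) + 435} = \sqrt{252 + 435} = \sqrt{687}$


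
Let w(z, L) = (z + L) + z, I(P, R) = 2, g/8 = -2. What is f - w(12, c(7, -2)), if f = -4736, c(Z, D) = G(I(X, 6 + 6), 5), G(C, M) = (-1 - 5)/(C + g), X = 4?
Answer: -33323/7 ≈ -4760.4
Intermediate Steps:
g = -16 (g = 8*(-2) = -16)
G(C, M) = -6/(-16 + C) (G(C, M) = (-1 - 5)/(C - 16) = -6/(-16 + C))
c(Z, D) = 3/7 (c(Z, D) = -6/(-16 + 2) = -6/(-14) = -6*(-1/14) = 3/7)
w(z, L) = L + 2*z (w(z, L) = (L + z) + z = L + 2*z)
f - w(12, c(7, -2)) = -4736 - (3/7 + 2*12) = -4736 - (3/7 + 24) = -4736 - 1*171/7 = -4736 - 171/7 = -33323/7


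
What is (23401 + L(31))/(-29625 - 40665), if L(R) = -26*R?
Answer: -4519/14058 ≈ -0.32145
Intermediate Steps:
(23401 + L(31))/(-29625 - 40665) = (23401 - 26*31)/(-29625 - 40665) = (23401 - 806)/(-70290) = 22595*(-1/70290) = -4519/14058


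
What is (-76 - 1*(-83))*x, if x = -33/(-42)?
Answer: 11/2 ≈ 5.5000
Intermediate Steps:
x = 11/14 (x = -33*(-1/42) = 11/14 ≈ 0.78571)
(-76 - 1*(-83))*x = (-76 - 1*(-83))*(11/14) = (-76 + 83)*(11/14) = 7*(11/14) = 11/2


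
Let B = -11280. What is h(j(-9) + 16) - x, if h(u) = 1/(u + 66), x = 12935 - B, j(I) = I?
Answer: -1767694/73 ≈ -24215.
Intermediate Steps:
x = 24215 (x = 12935 - 1*(-11280) = 12935 + 11280 = 24215)
h(u) = 1/(66 + u)
h(j(-9) + 16) - x = 1/(66 + (-9 + 16)) - 1*24215 = 1/(66 + 7) - 24215 = 1/73 - 24215 = -1767694/73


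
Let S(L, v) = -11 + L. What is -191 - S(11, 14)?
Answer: -191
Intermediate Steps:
-191 - S(11, 14) = -191 - (-11 + 11) = -191 - 1*0 = -191 + 0 = -191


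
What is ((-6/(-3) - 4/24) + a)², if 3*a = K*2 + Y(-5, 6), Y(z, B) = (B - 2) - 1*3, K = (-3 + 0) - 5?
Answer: 361/36 ≈ 10.028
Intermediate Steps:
K = -8 (K = -3 - 5 = -8)
Y(z, B) = -5 + B (Y(z, B) = (-2 + B) - 3 = -5 + B)
a = -5 (a = (-8*2 + (-5 + 6))/3 = (-16 + 1)/3 = (⅓)*(-15) = -5)
((-6/(-3) - 4/24) + a)² = ((-6/(-3) - 4/24) - 5)² = ((-6*(-⅓) - 4*1/24) - 5)² = ((2 - ⅙) - 5)² = (11/6 - 5)² = (-19/6)² = 361/36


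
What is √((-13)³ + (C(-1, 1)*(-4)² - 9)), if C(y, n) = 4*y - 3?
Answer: I*√2318 ≈ 48.146*I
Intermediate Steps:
C(y, n) = -3 + 4*y
√((-13)³ + (C(-1, 1)*(-4)² - 9)) = √((-13)³ + ((-3 + 4*(-1))*(-4)² - 9)) = √(-2197 + ((-3 - 4)*16 - 9)) = √(-2197 + (-7*16 - 9)) = √(-2197 + (-112 - 9)) = √(-2197 - 121) = √(-2318) = I*√2318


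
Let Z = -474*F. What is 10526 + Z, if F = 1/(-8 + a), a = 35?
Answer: 94576/9 ≈ 10508.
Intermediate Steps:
F = 1/27 (F = 1/(-8 + 35) = 1/27 ≈ 0.037037)
Z = -158/9 (Z = -474*1/27 = -158/9 ≈ -17.556)
10526 + Z = 10526 - 158/9 = 94576/9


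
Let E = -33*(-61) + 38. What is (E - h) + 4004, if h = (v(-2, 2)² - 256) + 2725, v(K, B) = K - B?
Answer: 3570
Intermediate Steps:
h = 2485 (h = ((-2 - 1*2)² - 256) + 2725 = ((-2 - 2)² - 256) + 2725 = ((-4)² - 256) + 2725 = (16 - 256) + 2725 = -240 + 2725 = 2485)
E = 2051 (E = 2013 + 38 = 2051)
(E - h) + 4004 = (2051 - 1*2485) + 4004 = (2051 - 2485) + 4004 = -434 + 4004 = 3570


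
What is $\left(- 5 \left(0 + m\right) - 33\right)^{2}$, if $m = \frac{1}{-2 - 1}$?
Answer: $\frac{8836}{9} \approx 981.78$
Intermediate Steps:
$m = - \frac{1}{3}$ ($m = \frac{1}{-2 - 1} = \frac{1}{-3} = - \frac{1}{3} \approx -0.33333$)
$\left(- 5 \left(0 + m\right) - 33\right)^{2} = \left(- 5 \left(0 - \frac{1}{3}\right) - 33\right)^{2} = \left(\left(-5\right) \left(- \frac{1}{3}\right) - 33\right)^{2} = \left(\frac{5}{3} - 33\right)^{2} = \left(- \frac{94}{3}\right)^{2} = \frac{8836}{9}$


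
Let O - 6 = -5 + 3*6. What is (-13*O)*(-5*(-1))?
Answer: -1235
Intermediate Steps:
O = 19 (O = 6 + (-5 + 3*6) = 6 + (-5 + 18) = 6 + 13 = 19)
(-13*O)*(-5*(-1)) = (-13*19)*(-5*(-1)) = -247*5 = -1235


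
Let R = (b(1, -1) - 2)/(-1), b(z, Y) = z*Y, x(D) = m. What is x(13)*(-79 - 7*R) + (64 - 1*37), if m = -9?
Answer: 927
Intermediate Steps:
x(D) = -9
b(z, Y) = Y*z
R = 3 (R = (-1*1 - 2)/(-1) = -(-1 - 2) = -1*(-3) = 3)
x(13)*(-79 - 7*R) + (64 - 1*37) = -9*(-79 - 7*3) + (64 - 1*37) = -9*(-79 - 1*21) + (64 - 37) = -9*(-79 - 21) + 27 = -9*(-100) + 27 = 900 + 27 = 927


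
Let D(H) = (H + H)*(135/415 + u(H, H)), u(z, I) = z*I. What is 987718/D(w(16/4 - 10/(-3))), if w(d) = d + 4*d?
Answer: 1106738019/110499730 ≈ 10.016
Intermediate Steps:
u(z, I) = I*z
w(d) = 5*d
D(H) = 2*H*(27/83 + H²) (D(H) = (H + H)*(135/415 + H*H) = (2*H)*(135*(1/415) + H²) = (2*H)*(27/83 + H²) = 2*H*(27/83 + H²))
987718/D(w(16/4 - 10/(-3))) = 987718/((2*(5*(16/4 - 10/(-3)))*(27/83 + (5*(16/4 - 10/(-3)))²))) = 987718/((2*(5*(16*(¼) - 10*(-⅓)))*(27/83 + (5*(16*(¼) - 10*(-⅓)))²))) = 987718/((2*(5*(4 + 10/3))*(27/83 + (5*(4 + 10/3))²))) = 987718/((2*(5*(22/3))*(27/83 + (5*(22/3))²))) = 987718/((2*(110/3)*(27/83 + (110/3)²))) = 987718/((2*(110/3)*(27/83 + 12100/9))) = 987718/((2*(110/3)*(1004543/747))) = 987718/(220999460/2241) = 987718*(2241/220999460) = 1106738019/110499730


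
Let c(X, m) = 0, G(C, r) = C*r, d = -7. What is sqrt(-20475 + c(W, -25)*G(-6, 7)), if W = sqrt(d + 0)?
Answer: 15*I*sqrt(91) ≈ 143.09*I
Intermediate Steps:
W = I*sqrt(7) (W = sqrt(-7 + 0) = sqrt(-7) = I*sqrt(7) ≈ 2.6458*I)
sqrt(-20475 + c(W, -25)*G(-6, 7)) = sqrt(-20475 + 0*(-6*7)) = sqrt(-20475 + 0*(-42)) = sqrt(-20475 + 0) = sqrt(-20475) = 15*I*sqrt(91)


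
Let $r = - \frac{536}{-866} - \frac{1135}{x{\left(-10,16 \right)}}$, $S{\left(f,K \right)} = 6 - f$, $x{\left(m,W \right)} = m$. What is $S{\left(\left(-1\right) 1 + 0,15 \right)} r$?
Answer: $\frac{691789}{866} \approx 798.83$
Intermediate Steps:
$r = \frac{98827}{866}$ ($r = - \frac{536}{-866} - \frac{1135}{-10} = \left(-536\right) \left(- \frac{1}{866}\right) - - \frac{227}{2} = \frac{268}{433} + \frac{227}{2} = \frac{98827}{866} \approx 114.12$)
$S{\left(\left(-1\right) 1 + 0,15 \right)} r = \left(6 - \left(\left(-1\right) 1 + 0\right)\right) \frac{98827}{866} = \left(6 - \left(-1 + 0\right)\right) \frac{98827}{866} = \left(6 - -1\right) \frac{98827}{866} = \left(6 + 1\right) \frac{98827}{866} = 7 \cdot \frac{98827}{866} = \frac{691789}{866}$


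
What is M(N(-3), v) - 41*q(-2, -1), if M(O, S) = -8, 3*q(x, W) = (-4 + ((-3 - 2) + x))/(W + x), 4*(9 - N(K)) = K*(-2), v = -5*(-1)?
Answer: -523/9 ≈ -58.111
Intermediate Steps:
v = 5
N(K) = 9 + K/2 (N(K) = 9 - K*(-2)/4 = 9 - (-1)*K/2 = 9 + K/2)
q(x, W) = (-9 + x)/(3*(W + x)) (q(x, W) = ((-4 + ((-3 - 2) + x))/(W + x))/3 = ((-4 + (-5 + x))/(W + x))/3 = ((-9 + x)/(W + x))/3 = (-9 + x)/(3*(W + x)))
M(N(-3), v) - 41*q(-2, -1) = -8 - 41*(-3 + (⅓)*(-2))/(-1 - 2) = -8 - 41*(-3 - ⅔)/(-3) = -8 - (-41)*(-11)/(3*3) = -8 - 41*11/9 = -8 - 451/9 = -523/9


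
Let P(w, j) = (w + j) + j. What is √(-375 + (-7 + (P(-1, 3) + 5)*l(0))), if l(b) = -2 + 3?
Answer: 2*I*√93 ≈ 19.287*I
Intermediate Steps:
l(b) = 1
P(w, j) = w + 2*j (P(w, j) = (j + w) + j = w + 2*j)
√(-375 + (-7 + (P(-1, 3) + 5)*l(0))) = √(-375 + (-7 + ((-1 + 2*3) + 5)*1)) = √(-375 + (-7 + ((-1 + 6) + 5)*1)) = √(-375 + (-7 + (5 + 5)*1)) = √(-375 + (-7 + 10*1)) = √(-375 + (-7 + 10)) = √(-375 + 3) = √(-372) = 2*I*√93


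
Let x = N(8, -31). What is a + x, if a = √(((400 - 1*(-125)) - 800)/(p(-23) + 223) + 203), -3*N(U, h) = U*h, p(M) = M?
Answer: 248/3 + √3226/4 ≈ 96.866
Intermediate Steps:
N(U, h) = -U*h/3
x = 248/3 (x = -⅓*8*(-31) = 248/3 ≈ 82.667)
a = √3226/4 (a = √(((400 - 1*(-125)) - 800)/(-23 + 223) + 203) = √(((400 + 125) - 800)/200 + 203) = √((525 - 800)*(1/200) + 203) = √(-275*1/200 + 203) = √(-11/8 + 203) = √(1613/8) = √3226/4 ≈ 14.199)
a + x = √3226/4 + 248/3 = 248/3 + √3226/4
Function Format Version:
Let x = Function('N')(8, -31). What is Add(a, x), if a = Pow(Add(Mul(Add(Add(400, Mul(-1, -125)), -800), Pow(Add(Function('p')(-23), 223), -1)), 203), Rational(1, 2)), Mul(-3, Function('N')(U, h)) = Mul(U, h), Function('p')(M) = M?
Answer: Add(Rational(248, 3), Mul(Rational(1, 4), Pow(3226, Rational(1, 2)))) ≈ 96.866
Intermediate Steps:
Function('N')(U, h) = Mul(Rational(-1, 3), U, h) (Function('N')(U, h) = Mul(Rational(-1, 3), Mul(U, h)) = Mul(Rational(-1, 3), U, h))
x = Rational(248, 3) (x = Mul(Rational(-1, 3), 8, -31) = Rational(248, 3) ≈ 82.667)
a = Mul(Rational(1, 4), Pow(3226, Rational(1, 2))) (a = Pow(Add(Mul(Add(Add(400, Mul(-1, -125)), -800), Pow(Add(-23, 223), -1)), 203), Rational(1, 2)) = Pow(Add(Mul(Add(Add(400, 125), -800), Pow(200, -1)), 203), Rational(1, 2)) = Pow(Add(Mul(Add(525, -800), Rational(1, 200)), 203), Rational(1, 2)) = Pow(Add(Mul(-275, Rational(1, 200)), 203), Rational(1, 2)) = Pow(Add(Rational(-11, 8), 203), Rational(1, 2)) = Pow(Rational(1613, 8), Rational(1, 2)) = Mul(Rational(1, 4), Pow(3226, Rational(1, 2))) ≈ 14.199)
Add(a, x) = Add(Mul(Rational(1, 4), Pow(3226, Rational(1, 2))), Rational(248, 3)) = Add(Rational(248, 3), Mul(Rational(1, 4), Pow(3226, Rational(1, 2))))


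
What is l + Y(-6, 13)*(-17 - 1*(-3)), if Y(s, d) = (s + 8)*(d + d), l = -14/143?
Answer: -104118/143 ≈ -728.10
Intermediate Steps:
l = -14/143 (l = -14*1/143 = -14/143 ≈ -0.097902)
Y(s, d) = 2*d*(8 + s) (Y(s, d) = (8 + s)*(2*d) = 2*d*(8 + s))
l + Y(-6, 13)*(-17 - 1*(-3)) = -14/143 + (2*13*(8 - 6))*(-17 - 1*(-3)) = -14/143 + (2*13*2)*(-17 + 3) = -14/143 + 52*(-14) = -14/143 - 728 = -104118/143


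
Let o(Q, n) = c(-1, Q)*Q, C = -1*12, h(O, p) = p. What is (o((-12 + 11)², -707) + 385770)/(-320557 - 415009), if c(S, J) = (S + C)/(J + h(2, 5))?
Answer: -2314607/4413396 ≈ -0.52445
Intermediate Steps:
C = -12
c(S, J) = (-12 + S)/(5 + J) (c(S, J) = (S - 12)/(J + 5) = (-12 + S)/(5 + J))
o(Q, n) = -13*Q/(5 + Q) (o(Q, n) = ((-12 - 1)/(5 + Q))*Q = (-13/(5 + Q))*Q = -13*Q/(5 + Q))
(o((-12 + 11)², -707) + 385770)/(-320557 - 415009) = (-13*(-12 + 11)²/(5 + (-12 + 11)²) + 385770)/(-320557 - 415009) = (-13*(-1)²/(5 + (-1)²) + 385770)/(-735566) = (-13*1/(5 + 1) + 385770)*(-1/735566) = (-13*1/6 + 385770)*(-1/735566) = (-13*1*⅙ + 385770)*(-1/735566) = (-13/6 + 385770)*(-1/735566) = (2314607/6)*(-1/735566) = -2314607/4413396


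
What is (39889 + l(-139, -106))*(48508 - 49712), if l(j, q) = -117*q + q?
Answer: -62830740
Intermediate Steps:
l(j, q) = -116*q
(39889 + l(-139, -106))*(48508 - 49712) = (39889 - 116*(-106))*(48508 - 49712) = (39889 + 12296)*(-1204) = 52185*(-1204) = -62830740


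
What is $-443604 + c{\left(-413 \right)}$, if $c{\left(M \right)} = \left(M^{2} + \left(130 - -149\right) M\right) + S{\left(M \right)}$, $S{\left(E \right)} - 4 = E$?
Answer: $-388671$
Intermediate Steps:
$S{\left(E \right)} = 4 + E$
$c{\left(M \right)} = 4 + M^{2} + 280 M$ ($c{\left(M \right)} = \left(M^{2} + \left(130 - -149\right) M\right) + \left(4 + M\right) = \left(M^{2} + \left(130 + 149\right) M\right) + \left(4 + M\right) = \left(M^{2} + 279 M\right) + \left(4 + M\right) = 4 + M^{2} + 280 M$)
$-443604 + c{\left(-413 \right)} = -443604 + \left(4 + \left(-413\right)^{2} + 280 \left(-413\right)\right) = -443604 + \left(4 + 170569 - 115640\right) = -443604 + 54933 = -388671$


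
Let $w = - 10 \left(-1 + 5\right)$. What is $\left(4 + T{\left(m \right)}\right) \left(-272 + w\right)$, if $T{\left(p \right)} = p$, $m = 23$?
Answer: $-8424$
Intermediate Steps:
$w = -40$ ($w = \left(-10\right) 4 = -40$)
$\left(4 + T{\left(m \right)}\right) \left(-272 + w\right) = \left(4 + 23\right) \left(-272 - 40\right) = 27 \left(-312\right) = -8424$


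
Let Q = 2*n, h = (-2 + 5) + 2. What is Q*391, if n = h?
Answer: 3910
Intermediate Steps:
h = 5 (h = 3 + 2 = 5)
n = 5
Q = 10 (Q = 2*5 = 10)
Q*391 = 10*391 = 3910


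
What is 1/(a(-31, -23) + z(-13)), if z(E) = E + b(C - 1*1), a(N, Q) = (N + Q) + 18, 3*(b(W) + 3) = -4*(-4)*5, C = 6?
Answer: -3/76 ≈ -0.039474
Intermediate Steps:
b(W) = 71/3 (b(W) = -3 + (-4*(-4)*5)/3 = -3 + (16*5)/3 = -3 + (1/3)*80 = -3 + 80/3 = 71/3)
a(N, Q) = 18 + N + Q
z(E) = 71/3 + E (z(E) = E + 71/3 = 71/3 + E)
1/(a(-31, -23) + z(-13)) = 1/((18 - 31 - 23) + (71/3 - 13)) = 1/(-36 + 32/3) = 1/(-76/3) = -3/76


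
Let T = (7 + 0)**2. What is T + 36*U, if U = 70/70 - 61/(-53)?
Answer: 6701/53 ≈ 126.43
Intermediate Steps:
T = 49 (T = 7**2 = 49)
U = 114/53 (U = 70*(1/70) - 61*(-1/53) = 1 + 61/53 = 114/53 ≈ 2.1509)
T + 36*U = 49 + 36*(114/53) = 49 + 4104/53 = 6701/53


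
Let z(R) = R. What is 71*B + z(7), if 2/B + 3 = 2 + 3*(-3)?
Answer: -36/5 ≈ -7.2000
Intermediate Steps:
B = -⅕ (B = 2/(-3 + (2 + 3*(-3))) = 2/(-3 + (2 - 9)) = 2/(-3 - 7) = 2/(-10) = 2*(-⅒) = -⅕ ≈ -0.20000)
71*B + z(7) = 71*(-⅕) + 7 = -71/5 + 7 = -36/5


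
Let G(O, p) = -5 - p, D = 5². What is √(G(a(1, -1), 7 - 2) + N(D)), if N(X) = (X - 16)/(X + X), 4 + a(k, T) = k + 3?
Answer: I*√982/10 ≈ 3.1337*I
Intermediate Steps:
a(k, T) = -1 + k (a(k, T) = -4 + (k + 3) = -4 + (3 + k) = -1 + k)
D = 25
N(X) = (-16 + X)/(2*X) (N(X) = (-16 + X)/((2*X)) = (-16 + X)*(1/(2*X)) = (-16 + X)/(2*X))
√(G(a(1, -1), 7 - 2) + N(D)) = √((-5 - (7 - 2)) + (½)*(-16 + 25)/25) = √((-5 - 1*5) + (½)*(1/25)*9) = √((-5 - 5) + 9/50) = √(-10 + 9/50) = √(-491/50) = I*√982/10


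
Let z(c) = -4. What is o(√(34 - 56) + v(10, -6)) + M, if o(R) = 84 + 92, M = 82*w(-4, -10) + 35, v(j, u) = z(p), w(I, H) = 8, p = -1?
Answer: 867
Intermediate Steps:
v(j, u) = -4
M = 691 (M = 82*8 + 35 = 656 + 35 = 691)
o(R) = 176
o(√(34 - 56) + v(10, -6)) + M = 176 + 691 = 867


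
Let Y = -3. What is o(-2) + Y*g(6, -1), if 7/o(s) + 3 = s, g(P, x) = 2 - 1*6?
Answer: 53/5 ≈ 10.600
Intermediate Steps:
g(P, x) = -4 (g(P, x) = 2 - 6 = -4)
o(s) = 7/(-3 + s)
o(-2) + Y*g(6, -1) = 7/(-3 - 2) - 3*(-4) = 7/(-5) + 12 = 7*(-1/5) + 12 = -7/5 + 12 = 53/5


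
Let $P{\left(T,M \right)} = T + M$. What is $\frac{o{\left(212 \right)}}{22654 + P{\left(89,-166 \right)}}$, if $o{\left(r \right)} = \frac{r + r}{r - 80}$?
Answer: $\frac{106}{745041} \approx 0.00014227$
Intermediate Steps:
$o{\left(r \right)} = \frac{2 r}{-80 + r}$
$P{\left(T,M \right)} = M + T$
$\frac{o{\left(212 \right)}}{22654 + P{\left(89,-166 \right)}} = \frac{2 \cdot 212 \frac{1}{-80 + 212}}{22654 + \left(-166 + 89\right)} = \frac{2 \cdot 212 \cdot \frac{1}{132}}{22654 - 77} = \frac{2 \cdot 212 \cdot \frac{1}{132}}{22577} = \frac{106}{33} \cdot \frac{1}{22577} = \frac{106}{745041}$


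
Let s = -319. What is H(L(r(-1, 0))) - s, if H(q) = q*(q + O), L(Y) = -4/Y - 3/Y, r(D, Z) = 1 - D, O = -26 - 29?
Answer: 2095/4 ≈ 523.75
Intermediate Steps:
O = -55
L(Y) = -7/Y
H(q) = q*(-55 + q) (H(q) = q*(q - 55) = q*(-55 + q))
H(L(r(-1, 0))) - s = (-7/(1 - 1*(-1)))*(-55 - 7/(1 - 1*(-1))) - 1*(-319) = (-7/(1 + 1))*(-55 - 7/(1 + 1)) + 319 = (-7/2)*(-55 - 7/2) + 319 = (-7*½)*(-55 - 7*½) + 319 = -7*(-55 - 7/2)/2 + 319 = -7/2*(-117/2) + 319 = 819/4 + 319 = 2095/4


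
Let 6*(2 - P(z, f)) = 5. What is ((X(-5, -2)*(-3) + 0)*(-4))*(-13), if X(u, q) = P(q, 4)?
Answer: -182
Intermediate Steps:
P(z, f) = 7/6 (P(z, f) = 2 - ⅙*5 = 2 - ⅚ = 7/6)
X(u, q) = 7/6
((X(-5, -2)*(-3) + 0)*(-4))*(-13) = (((7/6)*(-3) + 0)*(-4))*(-13) = ((-7/2 + 0)*(-4))*(-13) = -7/2*(-4)*(-13) = 14*(-13) = -182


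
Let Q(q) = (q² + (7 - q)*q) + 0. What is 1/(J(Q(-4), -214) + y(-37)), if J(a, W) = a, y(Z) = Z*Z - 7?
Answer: 1/1334 ≈ 0.00074963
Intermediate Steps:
Q(q) = q² + q*(7 - q) (Q(q) = (q² + q*(7 - q)) + 0 = q² + q*(7 - q))
y(Z) = -7 + Z² (y(Z) = Z² - 7 = -7 + Z²)
1/(J(Q(-4), -214) + y(-37)) = 1/(7*(-4) + (-7 + (-37)²)) = 1/(-28 + (-7 + 1369)) = 1/(-28 + 1362) = 1/1334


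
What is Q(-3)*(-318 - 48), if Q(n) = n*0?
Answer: 0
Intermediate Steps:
Q(n) = 0
Q(-3)*(-318 - 48) = 0*(-318 - 48) = 0*(-366) = 0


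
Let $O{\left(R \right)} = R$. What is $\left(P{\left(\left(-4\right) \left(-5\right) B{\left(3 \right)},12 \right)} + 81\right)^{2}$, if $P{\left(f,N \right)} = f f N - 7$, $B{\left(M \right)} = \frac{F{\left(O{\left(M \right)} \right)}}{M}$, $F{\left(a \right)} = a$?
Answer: $23755876$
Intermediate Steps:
$B{\left(M \right)} = 1$ ($B{\left(M \right)} = \frac{M}{M} = 1$)
$P{\left(f,N \right)} = -7 + N f^{2}$ ($P{\left(f,N \right)} = f^{2} N - 7 = N f^{2} - 7 = -7 + N f^{2}$)
$\left(P{\left(\left(-4\right) \left(-5\right) B{\left(3 \right)},12 \right)} + 81\right)^{2} = \left(\left(-7 + 12 \left(\left(-4\right) \left(-5\right) 1\right)^{2}\right) + 81\right)^{2} = \left(\left(-7 + 12 \left(20 \cdot 1\right)^{2}\right) + 81\right)^{2} = \left(\left(-7 + 12 \cdot 20^{2}\right) + 81\right)^{2} = \left(\left(-7 + 12 \cdot 400\right) + 81\right)^{2} = \left(\left(-7 + 4800\right) + 81\right)^{2} = \left(4793 + 81\right)^{2} = 4874^{2} = 23755876$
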